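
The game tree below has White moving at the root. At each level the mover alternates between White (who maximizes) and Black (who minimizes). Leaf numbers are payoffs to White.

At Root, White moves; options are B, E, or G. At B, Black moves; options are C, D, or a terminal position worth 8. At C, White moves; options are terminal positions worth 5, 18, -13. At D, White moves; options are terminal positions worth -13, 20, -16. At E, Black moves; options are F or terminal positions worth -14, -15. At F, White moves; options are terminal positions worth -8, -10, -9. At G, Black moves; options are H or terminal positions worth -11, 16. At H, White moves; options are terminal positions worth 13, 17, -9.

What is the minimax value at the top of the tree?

C (White): max(5, 18, -13) = 18
D (White): max(-13, 20, -16) = 20
B (Black): min(18, 20, 8) = 8
F (White): max(-8, -10, -9) = -8
E (Black): min(-8, -14, -15) = -15
H (White): max(13, 17, -9) = 17
G (Black): min(17, -11, 16) = -11
Root (White): max(8, -15, -11) = 8

8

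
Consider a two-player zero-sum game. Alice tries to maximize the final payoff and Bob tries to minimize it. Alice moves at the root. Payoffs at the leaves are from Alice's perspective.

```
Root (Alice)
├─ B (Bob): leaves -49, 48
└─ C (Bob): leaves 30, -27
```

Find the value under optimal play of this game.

B (Bob): min(-49, 48) = -49
C (Bob): min(30, -27) = -27
Root (Alice): max(-49, -27) = -27

-27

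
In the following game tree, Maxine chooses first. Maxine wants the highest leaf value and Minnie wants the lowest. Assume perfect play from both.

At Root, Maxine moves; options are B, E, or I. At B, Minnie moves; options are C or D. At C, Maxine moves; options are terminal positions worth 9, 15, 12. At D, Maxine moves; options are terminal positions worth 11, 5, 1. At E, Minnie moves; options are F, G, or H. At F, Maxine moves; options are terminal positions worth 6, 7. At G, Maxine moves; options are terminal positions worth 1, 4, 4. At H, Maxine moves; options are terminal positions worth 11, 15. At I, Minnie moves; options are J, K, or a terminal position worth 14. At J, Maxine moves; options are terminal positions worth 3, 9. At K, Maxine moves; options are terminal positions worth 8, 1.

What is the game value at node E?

F: max(6, 7) = 7
G: max(1, 4, 4) = 4
H: max(11, 15) = 15
E: min(7, 4, 15) = 4

4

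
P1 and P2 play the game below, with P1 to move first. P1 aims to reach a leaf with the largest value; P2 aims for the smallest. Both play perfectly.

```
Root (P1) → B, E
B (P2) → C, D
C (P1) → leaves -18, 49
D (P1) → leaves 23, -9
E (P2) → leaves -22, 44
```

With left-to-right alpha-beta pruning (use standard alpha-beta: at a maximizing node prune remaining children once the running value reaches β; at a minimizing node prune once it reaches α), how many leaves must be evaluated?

C [α=-∞,β=+∞]: v=49
D [α=-∞,β=49]: v=23
B [α=-∞,β=+∞]: v=23
E [α=23,β=+∞]: v=-22 after child 1 ≤ α → α-cutoff, skip 1
Root [α=-∞,β=+∞]: v=23
Leaves evaluated: 5 of 6.

5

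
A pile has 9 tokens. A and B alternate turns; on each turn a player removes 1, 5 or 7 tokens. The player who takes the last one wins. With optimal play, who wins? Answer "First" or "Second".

First

Mark each pile size as W (mover wins) or L (mover loses):
i:   0  1  2  3  4  5  6  7  8  9
     L  W  L  W  L  W  L  W  L  W
Position 9 is W, so the first player wins.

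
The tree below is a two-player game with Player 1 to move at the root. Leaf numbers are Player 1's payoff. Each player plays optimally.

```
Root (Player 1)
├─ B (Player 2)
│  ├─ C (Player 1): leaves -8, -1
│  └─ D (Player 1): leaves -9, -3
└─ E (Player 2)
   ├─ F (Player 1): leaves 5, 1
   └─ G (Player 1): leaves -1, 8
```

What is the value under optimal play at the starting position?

5

C (Player 1): max(-8, -1) = -1
D (Player 1): max(-9, -3) = -3
B (Player 2): min(-1, -3) = -3
F (Player 1): max(5, 1) = 5
G (Player 1): max(-1, 8) = 8
E (Player 2): min(5, 8) = 5
Root (Player 1): max(-3, 5) = 5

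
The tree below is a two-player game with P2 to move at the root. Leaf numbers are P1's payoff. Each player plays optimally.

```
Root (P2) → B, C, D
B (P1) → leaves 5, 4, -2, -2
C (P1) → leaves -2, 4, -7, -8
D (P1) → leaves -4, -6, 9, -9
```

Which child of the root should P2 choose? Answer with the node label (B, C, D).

C

B (P1): max(5, 4, -2, -2) = 5
C (P1): max(-2, 4, -7, -8) = 4
D (P1): max(-4, -6, 9, -9) = 9
Root (P2): min(5, 4, 9) = 4
P2 picks the child with the lowest value: C (value 4).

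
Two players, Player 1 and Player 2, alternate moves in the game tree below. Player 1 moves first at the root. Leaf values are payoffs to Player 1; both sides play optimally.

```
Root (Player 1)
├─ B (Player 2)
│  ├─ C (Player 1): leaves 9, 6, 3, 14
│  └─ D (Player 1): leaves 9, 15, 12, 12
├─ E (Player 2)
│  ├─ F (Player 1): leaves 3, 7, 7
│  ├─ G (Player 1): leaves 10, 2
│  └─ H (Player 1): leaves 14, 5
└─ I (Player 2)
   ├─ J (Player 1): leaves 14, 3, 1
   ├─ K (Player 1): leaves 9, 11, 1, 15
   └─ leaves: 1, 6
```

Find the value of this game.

C (Player 1): max(9, 6, 3, 14) = 14
D (Player 1): max(9, 15, 12, 12) = 15
B (Player 2): min(14, 15) = 14
F (Player 1): max(3, 7, 7) = 7
G (Player 1): max(10, 2) = 10
H (Player 1): max(14, 5) = 14
E (Player 2): min(7, 10, 14) = 7
J (Player 1): max(14, 3, 1) = 14
K (Player 1): max(9, 11, 1, 15) = 15
I (Player 2): min(14, 15, 1, 6) = 1
Root (Player 1): max(14, 7, 1) = 14

14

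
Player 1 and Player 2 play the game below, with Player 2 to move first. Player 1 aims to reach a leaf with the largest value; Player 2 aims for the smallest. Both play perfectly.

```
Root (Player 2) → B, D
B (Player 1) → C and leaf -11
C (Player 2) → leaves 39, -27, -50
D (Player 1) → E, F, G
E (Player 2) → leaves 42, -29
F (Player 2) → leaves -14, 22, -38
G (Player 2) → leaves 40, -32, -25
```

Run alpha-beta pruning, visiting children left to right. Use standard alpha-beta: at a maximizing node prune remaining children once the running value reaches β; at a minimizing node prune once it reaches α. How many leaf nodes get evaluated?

11

C [α=-∞,β=+∞]: v=-50
B [α=-∞,β=+∞]: v=-11
E [α=-∞,β=-11]: v=-29
F [α=-29,β=-11]: v=-38
G [α=-29,β=-11]: v=-32 after child 2 ≤ α → α-cutoff, skip 1
D [α=-∞,β=-11]: v=-29
Root [α=-∞,β=+∞]: v=-29
Leaves evaluated: 11 of 12.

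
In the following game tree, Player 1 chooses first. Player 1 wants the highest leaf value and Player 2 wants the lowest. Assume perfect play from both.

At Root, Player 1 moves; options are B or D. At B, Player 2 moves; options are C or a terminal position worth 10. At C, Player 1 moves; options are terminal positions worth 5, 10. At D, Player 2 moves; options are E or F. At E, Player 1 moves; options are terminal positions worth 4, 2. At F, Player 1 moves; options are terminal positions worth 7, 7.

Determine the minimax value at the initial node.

10

C (Player 1): max(5, 10) = 10
B (Player 2): min(10, 10) = 10
E (Player 1): max(4, 2) = 4
F (Player 1): max(7, 7) = 7
D (Player 2): min(4, 7) = 4
Root (Player 1): max(10, 4) = 10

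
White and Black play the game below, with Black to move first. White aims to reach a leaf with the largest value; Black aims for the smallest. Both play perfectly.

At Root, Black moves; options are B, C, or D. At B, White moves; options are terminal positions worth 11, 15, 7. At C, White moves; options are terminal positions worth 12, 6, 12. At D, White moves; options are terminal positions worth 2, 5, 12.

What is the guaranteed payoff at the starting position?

B (White): max(11, 15, 7) = 15
C (White): max(12, 6, 12) = 12
D (White): max(2, 5, 12) = 12
Root (Black): min(15, 12, 12) = 12

12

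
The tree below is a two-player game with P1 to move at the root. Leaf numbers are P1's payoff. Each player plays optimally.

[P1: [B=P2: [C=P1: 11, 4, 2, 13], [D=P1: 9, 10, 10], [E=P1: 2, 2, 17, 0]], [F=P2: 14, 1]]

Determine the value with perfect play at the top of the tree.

10

C (P1): max(11, 4, 2, 13) = 13
D (P1): max(9, 10, 10) = 10
E (P1): max(2, 2, 17, 0) = 17
B (P2): min(13, 10, 17) = 10
F (P2): min(14, 1) = 1
Root (P1): max(10, 1) = 10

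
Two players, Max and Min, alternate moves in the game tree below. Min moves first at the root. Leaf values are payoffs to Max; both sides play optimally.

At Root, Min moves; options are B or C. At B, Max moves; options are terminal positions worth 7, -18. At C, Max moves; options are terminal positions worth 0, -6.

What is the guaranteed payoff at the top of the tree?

B (Max): max(7, -18) = 7
C (Max): max(0, -6) = 0
Root (Min): min(7, 0) = 0

0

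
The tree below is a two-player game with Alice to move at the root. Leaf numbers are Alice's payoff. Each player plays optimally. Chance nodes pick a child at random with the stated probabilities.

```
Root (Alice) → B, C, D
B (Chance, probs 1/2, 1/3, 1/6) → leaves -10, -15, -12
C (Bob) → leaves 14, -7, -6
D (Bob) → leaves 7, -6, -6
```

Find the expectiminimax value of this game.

B (Chance): 1/2·-10 + 1/3·-15 + 1/6·-12 = -12
C (Bob): min(14, -7, -6) = -7
D (Bob): min(7, -6, -6) = -6
Root (Alice): max(-12, -7, -6) = -6

-6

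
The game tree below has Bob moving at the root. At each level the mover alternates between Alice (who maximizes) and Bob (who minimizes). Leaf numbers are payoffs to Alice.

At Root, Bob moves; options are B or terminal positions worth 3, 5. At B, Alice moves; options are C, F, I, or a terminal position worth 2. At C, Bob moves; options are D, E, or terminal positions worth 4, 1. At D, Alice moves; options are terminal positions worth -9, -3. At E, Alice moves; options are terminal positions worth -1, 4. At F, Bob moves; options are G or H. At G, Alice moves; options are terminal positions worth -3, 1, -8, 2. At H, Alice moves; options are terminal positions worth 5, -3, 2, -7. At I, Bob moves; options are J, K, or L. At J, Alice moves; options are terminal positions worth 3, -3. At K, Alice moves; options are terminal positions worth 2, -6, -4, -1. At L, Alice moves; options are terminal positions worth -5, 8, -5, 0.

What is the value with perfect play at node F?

2

G: max(-3, 1, -8, 2) = 2
H: max(5, -3, 2, -7) = 5
F: min(2, 5) = 2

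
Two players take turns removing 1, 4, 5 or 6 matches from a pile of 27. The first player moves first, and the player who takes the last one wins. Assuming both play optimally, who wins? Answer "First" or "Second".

Second

Compute winning (W) and losing (L) positions by backward induction:
i:   0  1  2  3  4  5  6  7  8  9 10 11 12 13 14 15 16 17 18 19 20 21 22 23 24 25 26 27
     L  W  L  W  W  W  W  W  W  L  W  L  W  W  W  W  W  W  L  W  L  W  W  W  W  W  W  L
Position 27 is L, so the second player wins.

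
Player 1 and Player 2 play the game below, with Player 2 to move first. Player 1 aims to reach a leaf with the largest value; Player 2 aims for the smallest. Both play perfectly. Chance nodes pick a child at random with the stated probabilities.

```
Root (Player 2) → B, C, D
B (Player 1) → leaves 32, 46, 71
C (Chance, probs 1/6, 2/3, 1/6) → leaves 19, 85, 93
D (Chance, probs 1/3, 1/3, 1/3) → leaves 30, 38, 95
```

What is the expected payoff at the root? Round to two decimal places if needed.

B (Player 1): max(32, 46, 71) = 71
C (Chance): 1/6·19 + 2/3·85 + 1/6·93 = 75.33
D (Chance): 1/3·30 + 1/3·38 + 1/3·95 = 54.33
Root (Player 2): min(71, 75.33, 54.33) = 54.33

54.33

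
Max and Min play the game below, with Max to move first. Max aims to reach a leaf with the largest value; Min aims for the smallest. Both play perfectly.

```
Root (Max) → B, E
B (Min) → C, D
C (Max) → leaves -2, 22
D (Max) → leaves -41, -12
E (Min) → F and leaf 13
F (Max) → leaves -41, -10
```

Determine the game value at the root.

-10

C (Max): max(-2, 22) = 22
D (Max): max(-41, -12) = -12
B (Min): min(22, -12) = -12
F (Max): max(-41, -10) = -10
E (Min): min(-10, 13) = -10
Root (Max): max(-12, -10) = -10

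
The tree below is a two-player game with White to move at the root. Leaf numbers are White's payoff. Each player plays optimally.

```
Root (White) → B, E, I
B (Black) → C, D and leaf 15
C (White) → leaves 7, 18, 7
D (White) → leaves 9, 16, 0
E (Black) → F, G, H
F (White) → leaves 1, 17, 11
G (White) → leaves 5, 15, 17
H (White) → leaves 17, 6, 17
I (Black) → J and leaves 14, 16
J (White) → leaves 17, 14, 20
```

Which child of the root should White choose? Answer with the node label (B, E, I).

C (White): max(7, 18, 7) = 18
D (White): max(9, 16, 0) = 16
B (Black): min(18, 16, 15) = 15
F (White): max(1, 17, 11) = 17
G (White): max(5, 15, 17) = 17
H (White): max(17, 6, 17) = 17
E (Black): min(17, 17, 17) = 17
J (White): max(17, 14, 20) = 20
I (Black): min(20, 14, 16) = 14
Root (White): max(15, 17, 14) = 17
White picks the child with the highest value: E (value 17).

E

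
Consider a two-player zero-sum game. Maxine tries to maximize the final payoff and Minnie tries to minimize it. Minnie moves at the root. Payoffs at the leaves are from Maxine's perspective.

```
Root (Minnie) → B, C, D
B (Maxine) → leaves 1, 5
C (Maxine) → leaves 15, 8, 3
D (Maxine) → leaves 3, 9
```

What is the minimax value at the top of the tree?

B (Maxine): max(1, 5) = 5
C (Maxine): max(15, 8, 3) = 15
D (Maxine): max(3, 9) = 9
Root (Minnie): min(5, 15, 9) = 5

5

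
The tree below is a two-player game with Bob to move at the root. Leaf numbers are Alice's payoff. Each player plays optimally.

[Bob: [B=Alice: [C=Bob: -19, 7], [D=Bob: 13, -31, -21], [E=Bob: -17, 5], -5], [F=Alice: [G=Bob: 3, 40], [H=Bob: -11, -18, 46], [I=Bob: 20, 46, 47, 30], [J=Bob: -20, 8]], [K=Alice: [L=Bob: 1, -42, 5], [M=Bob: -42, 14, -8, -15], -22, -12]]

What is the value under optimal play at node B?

-5

C: min(-19, 7) = -19
D: min(13, -31, -21) = -31
E: min(-17, 5) = -17
B: max(-19, -31, -17, -5) = -5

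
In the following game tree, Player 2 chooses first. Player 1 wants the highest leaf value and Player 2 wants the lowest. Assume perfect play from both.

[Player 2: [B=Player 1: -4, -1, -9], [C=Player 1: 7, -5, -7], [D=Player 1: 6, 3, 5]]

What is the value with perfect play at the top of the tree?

-1

B (Player 1): max(-4, -1, -9) = -1
C (Player 1): max(7, -5, -7) = 7
D (Player 1): max(6, 3, 5) = 6
Root (Player 2): min(-1, 7, 6) = -1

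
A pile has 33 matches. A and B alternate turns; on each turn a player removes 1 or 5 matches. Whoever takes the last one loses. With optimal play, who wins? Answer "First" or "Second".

W/L table (W = player to move can force a win):
i:   0  1  2  3  4  5  6  7  8  9 10 11 12 13 14 15 16 17 18 19 20 21 22 23 24 25 26 27 28 29 30 31 32 33
     W  L  W  L  W  L  W  L  W  L  W  L  W  L  W  L  W  L  W  L  W  L  W  L  W  L  W  L  W  L  W  L  W  L
Position 33 is L, so the second player wins.

Second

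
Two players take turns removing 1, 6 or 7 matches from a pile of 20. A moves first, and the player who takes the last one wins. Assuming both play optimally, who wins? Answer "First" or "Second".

Mark each pile size as W (mover wins) or L (mover loses):
i:   0  1  2  3  4  5  6  7  8  9 10 11 12 13 14 15 16 17 18 19 20
     L  W  L  W  L  W  W  W  W  W  W  W  L  W  L  W  L  W  W  W  W
Position 20 is W, so the first player wins.

First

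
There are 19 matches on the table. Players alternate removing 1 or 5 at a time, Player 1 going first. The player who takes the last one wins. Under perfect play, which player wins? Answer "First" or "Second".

First

Positions where the player to move wins (W) vs loses (L):
i:   0  1  2  3  4  5  6  7  8  9 10 11 12 13 14 15 16 17 18 19
     L  W  L  W  L  W  L  W  L  W  L  W  L  W  L  W  L  W  L  W
Position 19 is W, so the first player wins.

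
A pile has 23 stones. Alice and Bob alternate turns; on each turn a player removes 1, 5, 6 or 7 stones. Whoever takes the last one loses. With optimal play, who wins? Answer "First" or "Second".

First

i:   0  1  2  3  4  5  6  7  8  9 10 11 12 13 14 15 16 17 18 19 20 21 22 23
     W  L  W  L  W  L  W  W  W  W  W  W  W  L  W  L  W  L  W  W  W  W  W  W
Position 23 is W, so the first player wins.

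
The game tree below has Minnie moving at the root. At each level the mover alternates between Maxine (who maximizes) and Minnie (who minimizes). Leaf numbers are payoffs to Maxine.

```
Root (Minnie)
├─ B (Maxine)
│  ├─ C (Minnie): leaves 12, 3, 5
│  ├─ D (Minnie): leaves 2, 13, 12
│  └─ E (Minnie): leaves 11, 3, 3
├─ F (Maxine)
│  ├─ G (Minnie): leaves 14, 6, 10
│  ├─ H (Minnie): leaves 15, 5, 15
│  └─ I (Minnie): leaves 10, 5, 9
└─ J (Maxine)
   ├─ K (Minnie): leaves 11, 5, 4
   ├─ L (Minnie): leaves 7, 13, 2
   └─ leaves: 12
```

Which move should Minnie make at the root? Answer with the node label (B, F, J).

C (Minnie): min(12, 3, 5) = 3
D (Minnie): min(2, 13, 12) = 2
E (Minnie): min(11, 3, 3) = 3
B (Maxine): max(3, 2, 3) = 3
G (Minnie): min(14, 6, 10) = 6
H (Minnie): min(15, 5, 15) = 5
I (Minnie): min(10, 5, 9) = 5
F (Maxine): max(6, 5, 5) = 6
K (Minnie): min(11, 5, 4) = 4
L (Minnie): min(7, 13, 2) = 2
J (Maxine): max(4, 2, 12) = 12
Root (Minnie): min(3, 6, 12) = 3
Minnie picks the child with the lowest value: B (value 3).

B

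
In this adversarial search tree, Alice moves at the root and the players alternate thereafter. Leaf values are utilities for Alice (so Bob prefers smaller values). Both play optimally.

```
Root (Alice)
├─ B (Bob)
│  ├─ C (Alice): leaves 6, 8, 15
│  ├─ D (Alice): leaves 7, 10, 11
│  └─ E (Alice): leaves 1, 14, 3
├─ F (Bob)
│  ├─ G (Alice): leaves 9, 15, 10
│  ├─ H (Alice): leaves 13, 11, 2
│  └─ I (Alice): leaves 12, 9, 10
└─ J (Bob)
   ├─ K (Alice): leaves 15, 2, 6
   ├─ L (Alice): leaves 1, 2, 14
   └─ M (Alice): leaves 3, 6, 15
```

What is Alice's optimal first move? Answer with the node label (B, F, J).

C (Alice): max(6, 8, 15) = 15
D (Alice): max(7, 10, 11) = 11
E (Alice): max(1, 14, 3) = 14
B (Bob): min(15, 11, 14) = 11
G (Alice): max(9, 15, 10) = 15
H (Alice): max(13, 11, 2) = 13
I (Alice): max(12, 9, 10) = 12
F (Bob): min(15, 13, 12) = 12
K (Alice): max(15, 2, 6) = 15
L (Alice): max(1, 2, 14) = 14
M (Alice): max(3, 6, 15) = 15
J (Bob): min(15, 14, 15) = 14
Root (Alice): max(11, 12, 14) = 14
Alice picks the child with the highest value: J (value 14).

J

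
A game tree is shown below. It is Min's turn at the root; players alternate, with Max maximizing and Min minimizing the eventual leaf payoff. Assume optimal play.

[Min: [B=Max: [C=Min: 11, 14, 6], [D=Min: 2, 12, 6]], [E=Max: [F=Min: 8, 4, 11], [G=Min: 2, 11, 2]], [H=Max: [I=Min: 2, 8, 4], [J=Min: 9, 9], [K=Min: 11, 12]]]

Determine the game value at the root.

C (Min): min(11, 14, 6) = 6
D (Min): min(2, 12, 6) = 2
B (Max): max(6, 2) = 6
F (Min): min(8, 4, 11) = 4
G (Min): min(2, 11, 2) = 2
E (Max): max(4, 2) = 4
I (Min): min(2, 8, 4) = 2
J (Min): min(9, 9) = 9
K (Min): min(11, 12) = 11
H (Max): max(2, 9, 11) = 11
Root (Min): min(6, 4, 11) = 4

4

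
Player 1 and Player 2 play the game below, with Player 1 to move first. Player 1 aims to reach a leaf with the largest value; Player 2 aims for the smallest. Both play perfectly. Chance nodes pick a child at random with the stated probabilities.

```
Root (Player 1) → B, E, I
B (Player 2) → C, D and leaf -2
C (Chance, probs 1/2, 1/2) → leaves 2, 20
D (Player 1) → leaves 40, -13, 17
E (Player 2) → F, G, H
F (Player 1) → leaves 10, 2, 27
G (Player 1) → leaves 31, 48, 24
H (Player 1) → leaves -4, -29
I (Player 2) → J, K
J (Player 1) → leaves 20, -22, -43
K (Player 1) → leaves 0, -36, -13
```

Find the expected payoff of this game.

0

C (Chance): 1/2·2 + 1/2·20 = 11
D (Player 1): max(40, -13, 17) = 40
B (Player 2): min(11, 40, -2) = -2
F (Player 1): max(10, 2, 27) = 27
G (Player 1): max(31, 48, 24) = 48
H (Player 1): max(-4, -29) = -4
E (Player 2): min(27, 48, -4) = -4
J (Player 1): max(20, -22, -43) = 20
K (Player 1): max(0, -36, -13) = 0
I (Player 2): min(20, 0) = 0
Root (Player 1): max(-2, -4, 0) = 0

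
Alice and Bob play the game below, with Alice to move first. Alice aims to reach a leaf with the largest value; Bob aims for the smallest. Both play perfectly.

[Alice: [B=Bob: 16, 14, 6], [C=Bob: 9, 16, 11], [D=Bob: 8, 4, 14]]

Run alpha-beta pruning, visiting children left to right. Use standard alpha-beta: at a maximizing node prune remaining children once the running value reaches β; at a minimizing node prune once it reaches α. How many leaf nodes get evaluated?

B [α=-∞,β=+∞]: v=6
C [α=6,β=+∞]: v=9
D [α=9,β=+∞]: v=8 after child 1 ≤ α → α-cutoff, skip 2
Root [α=-∞,β=+∞]: v=9
Leaves evaluated: 7 of 9.

7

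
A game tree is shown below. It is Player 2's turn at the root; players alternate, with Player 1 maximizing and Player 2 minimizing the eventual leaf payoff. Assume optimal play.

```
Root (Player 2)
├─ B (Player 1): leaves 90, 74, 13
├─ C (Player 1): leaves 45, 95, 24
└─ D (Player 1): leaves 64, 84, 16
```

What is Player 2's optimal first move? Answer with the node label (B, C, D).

D

B (Player 1): max(90, 74, 13) = 90
C (Player 1): max(45, 95, 24) = 95
D (Player 1): max(64, 84, 16) = 84
Root (Player 2): min(90, 95, 84) = 84
Player 2 picks the child with the lowest value: D (value 84).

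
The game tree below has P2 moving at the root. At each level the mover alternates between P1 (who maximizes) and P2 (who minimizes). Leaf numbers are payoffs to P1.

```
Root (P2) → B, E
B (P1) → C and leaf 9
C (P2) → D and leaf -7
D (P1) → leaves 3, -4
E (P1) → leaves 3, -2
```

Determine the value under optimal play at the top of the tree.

D (P1): max(3, -4) = 3
C (P2): min(3, -7) = -7
B (P1): max(-7, 9) = 9
E (P1): max(3, -2) = 3
Root (P2): min(9, 3) = 3

3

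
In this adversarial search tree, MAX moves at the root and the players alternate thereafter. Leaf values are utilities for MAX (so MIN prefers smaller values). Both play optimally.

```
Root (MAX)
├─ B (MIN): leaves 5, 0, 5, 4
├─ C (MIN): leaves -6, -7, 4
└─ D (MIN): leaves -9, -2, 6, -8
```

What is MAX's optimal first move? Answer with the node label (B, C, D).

B (MIN): min(5, 0, 5, 4) = 0
C (MIN): min(-6, -7, 4) = -7
D (MIN): min(-9, -2, 6, -8) = -9
Root (MAX): max(0, -7, -9) = 0
MAX picks the child with the highest value: B (value 0).

B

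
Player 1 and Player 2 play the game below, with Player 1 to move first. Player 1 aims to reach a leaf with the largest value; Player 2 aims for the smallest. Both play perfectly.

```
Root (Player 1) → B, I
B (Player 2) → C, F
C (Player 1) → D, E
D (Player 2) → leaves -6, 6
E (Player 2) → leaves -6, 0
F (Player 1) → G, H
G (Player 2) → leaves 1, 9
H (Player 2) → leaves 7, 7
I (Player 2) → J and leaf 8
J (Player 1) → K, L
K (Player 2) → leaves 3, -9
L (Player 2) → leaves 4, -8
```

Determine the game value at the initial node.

D (Player 2): min(-6, 6) = -6
E (Player 2): min(-6, 0) = -6
C (Player 1): max(-6, -6) = -6
G (Player 2): min(1, 9) = 1
H (Player 2): min(7, 7) = 7
F (Player 1): max(1, 7) = 7
B (Player 2): min(-6, 7) = -6
K (Player 2): min(3, -9) = -9
L (Player 2): min(4, -8) = -8
J (Player 1): max(-9, -8) = -8
I (Player 2): min(-8, 8) = -8
Root (Player 1): max(-6, -8) = -6

-6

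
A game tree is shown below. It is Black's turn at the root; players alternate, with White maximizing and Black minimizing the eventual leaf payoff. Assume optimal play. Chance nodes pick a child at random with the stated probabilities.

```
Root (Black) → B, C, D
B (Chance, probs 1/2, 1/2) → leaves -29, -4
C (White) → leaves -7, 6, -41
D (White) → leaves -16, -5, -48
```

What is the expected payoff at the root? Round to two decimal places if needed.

B (Chance): 1/2·-29 + 1/2·-4 = -16.5
C (White): max(-7, 6, -41) = 6
D (White): max(-16, -5, -48) = -5
Root (Black): min(-16.5, 6, -5) = -16.5

-16.5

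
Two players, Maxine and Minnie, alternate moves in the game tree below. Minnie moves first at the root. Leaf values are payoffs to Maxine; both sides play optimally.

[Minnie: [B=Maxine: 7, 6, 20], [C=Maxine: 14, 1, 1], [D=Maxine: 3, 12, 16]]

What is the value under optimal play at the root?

14

B (Maxine): max(7, 6, 20) = 20
C (Maxine): max(14, 1, 1) = 14
D (Maxine): max(3, 12, 16) = 16
Root (Minnie): min(20, 14, 16) = 14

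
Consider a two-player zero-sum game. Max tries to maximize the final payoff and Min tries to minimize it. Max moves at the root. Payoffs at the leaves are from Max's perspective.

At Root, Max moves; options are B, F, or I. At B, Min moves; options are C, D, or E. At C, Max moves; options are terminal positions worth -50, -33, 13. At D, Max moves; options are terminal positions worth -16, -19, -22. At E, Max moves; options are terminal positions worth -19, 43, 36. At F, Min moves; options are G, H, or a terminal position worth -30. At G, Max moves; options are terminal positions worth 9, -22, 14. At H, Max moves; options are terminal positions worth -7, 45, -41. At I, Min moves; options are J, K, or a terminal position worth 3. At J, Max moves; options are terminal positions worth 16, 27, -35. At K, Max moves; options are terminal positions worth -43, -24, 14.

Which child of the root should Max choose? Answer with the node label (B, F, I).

C (Max): max(-50, -33, 13) = 13
D (Max): max(-16, -19, -22) = -16
E (Max): max(-19, 43, 36) = 43
B (Min): min(13, -16, 43) = -16
G (Max): max(9, -22, 14) = 14
H (Max): max(-7, 45, -41) = 45
F (Min): min(14, 45, -30) = -30
J (Max): max(16, 27, -35) = 27
K (Max): max(-43, -24, 14) = 14
I (Min): min(27, 14, 3) = 3
Root (Max): max(-16, -30, 3) = 3
Max picks the child with the highest value: I (value 3).

I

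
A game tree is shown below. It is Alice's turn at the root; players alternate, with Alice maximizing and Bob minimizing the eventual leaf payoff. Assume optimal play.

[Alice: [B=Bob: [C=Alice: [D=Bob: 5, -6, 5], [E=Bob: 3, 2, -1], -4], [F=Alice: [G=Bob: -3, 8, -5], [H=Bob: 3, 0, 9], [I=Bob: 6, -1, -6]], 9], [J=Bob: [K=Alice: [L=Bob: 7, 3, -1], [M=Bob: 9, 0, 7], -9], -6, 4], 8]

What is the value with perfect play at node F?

G: min(-3, 8, -5) = -5
H: min(3, 0, 9) = 0
I: min(6, -1, -6) = -6
F: max(-5, 0, -6) = 0

0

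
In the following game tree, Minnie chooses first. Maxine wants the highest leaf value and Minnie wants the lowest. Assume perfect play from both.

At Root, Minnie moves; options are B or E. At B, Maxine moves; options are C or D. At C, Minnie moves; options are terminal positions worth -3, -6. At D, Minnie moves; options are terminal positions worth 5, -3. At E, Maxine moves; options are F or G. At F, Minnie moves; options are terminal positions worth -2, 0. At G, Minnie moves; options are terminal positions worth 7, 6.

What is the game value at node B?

-3

C: min(-3, -6) = -6
D: min(5, -3) = -3
B: max(-6, -3) = -3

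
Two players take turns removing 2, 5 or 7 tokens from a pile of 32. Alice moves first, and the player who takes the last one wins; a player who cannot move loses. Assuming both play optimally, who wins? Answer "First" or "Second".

W/L table (W = player to move can force a win):
i:   0  1  2  3  4  5  6  7  8  9 10 11 12 13 14 15 16 17 18 19 20 21 22 23 24 25 26 27 28 29 30 31 32
     L  L  W  W  L  W  W  W  W  W  L  W  W  L  L  W  W  W  W  W  W  W  L  L  W  W  L  W  W  W  W  W  L
Position 32 is L, so the second player wins.

Second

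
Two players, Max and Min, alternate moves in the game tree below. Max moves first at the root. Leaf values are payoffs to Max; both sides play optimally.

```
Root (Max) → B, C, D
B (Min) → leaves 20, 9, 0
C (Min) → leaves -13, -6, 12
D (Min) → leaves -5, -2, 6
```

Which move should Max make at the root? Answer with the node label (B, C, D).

B (Min): min(20, 9, 0) = 0
C (Min): min(-13, -6, 12) = -13
D (Min): min(-5, -2, 6) = -5
Root (Max): max(0, -13, -5) = 0
Max picks the child with the highest value: B (value 0).

B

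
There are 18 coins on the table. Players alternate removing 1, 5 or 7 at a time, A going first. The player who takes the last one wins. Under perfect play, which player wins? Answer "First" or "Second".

Second

W/L table (W = player to move can force a win):
i:   0  1  2  3  4  5  6  7  8  9 10 11 12 13 14 15 16 17 18
     L  W  L  W  L  W  L  W  L  W  L  W  L  W  L  W  L  W  L
Position 18 is L, so the second player wins.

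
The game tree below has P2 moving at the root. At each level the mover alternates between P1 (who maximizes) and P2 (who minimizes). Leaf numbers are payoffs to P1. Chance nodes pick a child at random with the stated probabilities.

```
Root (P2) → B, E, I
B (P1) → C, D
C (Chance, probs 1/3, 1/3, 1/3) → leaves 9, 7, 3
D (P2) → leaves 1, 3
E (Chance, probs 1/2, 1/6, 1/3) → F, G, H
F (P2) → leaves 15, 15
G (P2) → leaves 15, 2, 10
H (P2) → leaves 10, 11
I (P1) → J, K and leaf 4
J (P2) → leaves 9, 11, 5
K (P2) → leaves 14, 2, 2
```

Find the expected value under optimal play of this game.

5

C (Chance): 1/3·9 + 1/3·7 + 1/3·3 = 6.33
D (P2): min(1, 3) = 1
B (P1): max(6.33, 1) = 6.33
F (P2): min(15, 15) = 15
G (P2): min(15, 2, 10) = 2
H (P2): min(10, 11) = 10
E (Chance): 1/2·15 + 1/6·2 + 1/3·10 = 11.17
J (P2): min(9, 11, 5) = 5
K (P2): min(14, 2, 2) = 2
I (P1): max(5, 2, 4) = 5
Root (P2): min(6.33, 11.17, 5) = 5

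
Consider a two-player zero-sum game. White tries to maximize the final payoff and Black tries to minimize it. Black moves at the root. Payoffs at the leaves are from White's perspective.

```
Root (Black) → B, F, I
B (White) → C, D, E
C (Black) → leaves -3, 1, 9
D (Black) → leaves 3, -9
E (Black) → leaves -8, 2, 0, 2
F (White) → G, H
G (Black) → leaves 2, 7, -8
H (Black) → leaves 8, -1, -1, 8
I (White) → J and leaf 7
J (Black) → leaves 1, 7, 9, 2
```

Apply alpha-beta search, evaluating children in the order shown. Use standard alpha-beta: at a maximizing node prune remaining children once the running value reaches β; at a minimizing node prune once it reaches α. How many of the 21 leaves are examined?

C [α=-∞,β=+∞]: v=-3
D [α=-3,β=+∞]: v=-9
E [α=-3,β=+∞]: v=-8 after child 1 ≤ α → α-cutoff, skip 3
B [α=-∞,β=+∞]: v=-3
G [α=-∞,β=-3]: v=-8
H [α=-8,β=-3]: v=-1
F [α=-∞,β=-3]: v=-1
J [α=-∞,β=-3]: v=1
I [α=-∞,β=-3]: v=1 after child 1 ≥ β → β-cutoff, skip 1
Root [α=-∞,β=+∞]: v=-3
Leaves evaluated: 17 of 21.

17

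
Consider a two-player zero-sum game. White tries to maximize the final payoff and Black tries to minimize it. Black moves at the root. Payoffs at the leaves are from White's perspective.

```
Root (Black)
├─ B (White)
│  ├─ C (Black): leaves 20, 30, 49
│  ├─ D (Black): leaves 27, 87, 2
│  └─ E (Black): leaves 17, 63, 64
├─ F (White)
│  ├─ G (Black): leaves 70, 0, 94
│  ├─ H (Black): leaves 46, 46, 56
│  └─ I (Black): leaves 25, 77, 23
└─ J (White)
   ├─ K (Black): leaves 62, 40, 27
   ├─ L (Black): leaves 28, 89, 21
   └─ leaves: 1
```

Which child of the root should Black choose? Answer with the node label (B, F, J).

C (Black): min(20, 30, 49) = 20
D (Black): min(27, 87, 2) = 2
E (Black): min(17, 63, 64) = 17
B (White): max(20, 2, 17) = 20
G (Black): min(70, 0, 94) = 0
H (Black): min(46, 46, 56) = 46
I (Black): min(25, 77, 23) = 23
F (White): max(0, 46, 23) = 46
K (Black): min(62, 40, 27) = 27
L (Black): min(28, 89, 21) = 21
J (White): max(27, 21, 1) = 27
Root (Black): min(20, 46, 27) = 20
Black picks the child with the lowest value: B (value 20).

B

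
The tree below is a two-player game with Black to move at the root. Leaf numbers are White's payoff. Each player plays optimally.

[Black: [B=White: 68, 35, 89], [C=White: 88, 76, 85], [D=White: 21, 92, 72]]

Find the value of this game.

88

B (White): max(68, 35, 89) = 89
C (White): max(88, 76, 85) = 88
D (White): max(21, 92, 72) = 92
Root (Black): min(89, 88, 92) = 88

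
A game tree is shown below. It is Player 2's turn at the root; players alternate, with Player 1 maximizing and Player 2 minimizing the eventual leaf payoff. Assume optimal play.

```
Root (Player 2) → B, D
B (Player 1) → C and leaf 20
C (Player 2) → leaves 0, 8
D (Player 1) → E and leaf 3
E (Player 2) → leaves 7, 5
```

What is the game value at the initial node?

5

C (Player 2): min(0, 8) = 0
B (Player 1): max(0, 20) = 20
E (Player 2): min(7, 5) = 5
D (Player 1): max(5, 3) = 5
Root (Player 2): min(20, 5) = 5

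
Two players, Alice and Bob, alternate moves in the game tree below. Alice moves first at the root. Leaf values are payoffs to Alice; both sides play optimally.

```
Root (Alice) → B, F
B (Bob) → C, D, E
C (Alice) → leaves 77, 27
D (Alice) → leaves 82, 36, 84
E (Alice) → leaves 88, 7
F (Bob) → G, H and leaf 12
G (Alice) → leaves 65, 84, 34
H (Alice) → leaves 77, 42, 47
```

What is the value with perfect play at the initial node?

77

C (Alice): max(77, 27) = 77
D (Alice): max(82, 36, 84) = 84
E (Alice): max(88, 7) = 88
B (Bob): min(77, 84, 88) = 77
G (Alice): max(65, 84, 34) = 84
H (Alice): max(77, 42, 47) = 77
F (Bob): min(84, 77, 12) = 12
Root (Alice): max(77, 12) = 77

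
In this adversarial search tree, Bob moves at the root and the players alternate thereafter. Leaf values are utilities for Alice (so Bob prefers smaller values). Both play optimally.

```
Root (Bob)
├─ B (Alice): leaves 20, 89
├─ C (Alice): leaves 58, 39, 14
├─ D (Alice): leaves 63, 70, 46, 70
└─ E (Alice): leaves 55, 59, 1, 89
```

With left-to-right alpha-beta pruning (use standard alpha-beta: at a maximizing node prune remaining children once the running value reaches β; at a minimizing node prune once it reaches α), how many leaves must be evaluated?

8

B [α=-∞,β=+∞]: v=89
C [α=-∞,β=89]: v=58
D [α=-∞,β=58]: v=63 after child 1 ≥ β → β-cutoff, skip 3
E [α=-∞,β=58]: v=59 after child 2 ≥ β → β-cutoff, skip 2
Root [α=-∞,β=+∞]: v=58
Leaves evaluated: 8 of 13.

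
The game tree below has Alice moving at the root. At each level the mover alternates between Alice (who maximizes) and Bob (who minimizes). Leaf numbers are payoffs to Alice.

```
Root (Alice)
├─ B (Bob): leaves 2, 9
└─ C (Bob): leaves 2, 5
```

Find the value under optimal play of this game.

B (Bob): min(2, 9) = 2
C (Bob): min(2, 5) = 2
Root (Alice): max(2, 2) = 2

2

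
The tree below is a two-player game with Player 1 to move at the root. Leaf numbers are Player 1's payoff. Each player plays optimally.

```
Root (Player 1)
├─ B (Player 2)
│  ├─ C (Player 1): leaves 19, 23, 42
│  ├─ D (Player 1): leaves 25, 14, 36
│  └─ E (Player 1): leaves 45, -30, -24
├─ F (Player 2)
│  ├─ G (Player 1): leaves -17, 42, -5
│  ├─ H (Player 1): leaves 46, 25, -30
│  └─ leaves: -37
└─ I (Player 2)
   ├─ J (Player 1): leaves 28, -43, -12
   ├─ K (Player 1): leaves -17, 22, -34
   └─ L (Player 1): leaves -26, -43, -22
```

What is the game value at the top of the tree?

C (Player 1): max(19, 23, 42) = 42
D (Player 1): max(25, 14, 36) = 36
E (Player 1): max(45, -30, -24) = 45
B (Player 2): min(42, 36, 45) = 36
G (Player 1): max(-17, 42, -5) = 42
H (Player 1): max(46, 25, -30) = 46
F (Player 2): min(42, 46, -37) = -37
J (Player 1): max(28, -43, -12) = 28
K (Player 1): max(-17, 22, -34) = 22
L (Player 1): max(-26, -43, -22) = -22
I (Player 2): min(28, 22, -22) = -22
Root (Player 1): max(36, -37, -22) = 36

36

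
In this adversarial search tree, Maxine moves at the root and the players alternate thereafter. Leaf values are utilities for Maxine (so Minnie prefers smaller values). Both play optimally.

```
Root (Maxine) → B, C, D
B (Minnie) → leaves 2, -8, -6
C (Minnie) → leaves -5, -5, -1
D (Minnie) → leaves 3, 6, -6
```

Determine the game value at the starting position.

B (Minnie): min(2, -8, -6) = -8
C (Minnie): min(-5, -5, -1) = -5
D (Minnie): min(3, 6, -6) = -6
Root (Maxine): max(-8, -5, -6) = -5

-5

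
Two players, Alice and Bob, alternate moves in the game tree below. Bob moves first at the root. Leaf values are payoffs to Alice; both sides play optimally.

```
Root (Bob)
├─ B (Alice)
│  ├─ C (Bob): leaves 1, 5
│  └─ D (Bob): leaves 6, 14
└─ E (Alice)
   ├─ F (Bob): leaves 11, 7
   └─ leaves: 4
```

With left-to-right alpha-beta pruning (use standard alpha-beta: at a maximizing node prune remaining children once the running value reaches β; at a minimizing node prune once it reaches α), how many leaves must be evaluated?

C [α=-∞,β=+∞]: v=1
D [α=1,β=+∞]: v=6
B [α=-∞,β=+∞]: v=6
F [α=-∞,β=6]: v=7
E [α=-∞,β=6]: v=7 after child 1 ≥ β → β-cutoff, skip 1
Root [α=-∞,β=+∞]: v=6
Leaves evaluated: 6 of 7.

6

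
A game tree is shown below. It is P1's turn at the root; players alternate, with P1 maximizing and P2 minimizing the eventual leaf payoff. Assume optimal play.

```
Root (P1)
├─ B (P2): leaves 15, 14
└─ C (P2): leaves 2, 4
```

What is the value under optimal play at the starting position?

14

B (P2): min(15, 14) = 14
C (P2): min(2, 4) = 2
Root (P1): max(14, 2) = 14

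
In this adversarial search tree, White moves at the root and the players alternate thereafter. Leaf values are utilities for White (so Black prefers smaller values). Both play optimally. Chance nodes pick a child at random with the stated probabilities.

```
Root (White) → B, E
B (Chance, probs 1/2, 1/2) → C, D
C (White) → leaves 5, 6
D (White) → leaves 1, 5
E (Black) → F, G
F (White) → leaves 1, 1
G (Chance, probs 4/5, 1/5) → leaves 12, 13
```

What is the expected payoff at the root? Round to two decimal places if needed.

C (White): max(5, 6) = 6
D (White): max(1, 5) = 5
B (Chance): 1/2·6 + 1/2·5 = 5.5
F (White): max(1, 1) = 1
G (Chance): 4/5·12 + 1/5·13 = 12.2
E (Black): min(1, 12.2) = 1
Root (White): max(5.5, 1) = 5.5

5.5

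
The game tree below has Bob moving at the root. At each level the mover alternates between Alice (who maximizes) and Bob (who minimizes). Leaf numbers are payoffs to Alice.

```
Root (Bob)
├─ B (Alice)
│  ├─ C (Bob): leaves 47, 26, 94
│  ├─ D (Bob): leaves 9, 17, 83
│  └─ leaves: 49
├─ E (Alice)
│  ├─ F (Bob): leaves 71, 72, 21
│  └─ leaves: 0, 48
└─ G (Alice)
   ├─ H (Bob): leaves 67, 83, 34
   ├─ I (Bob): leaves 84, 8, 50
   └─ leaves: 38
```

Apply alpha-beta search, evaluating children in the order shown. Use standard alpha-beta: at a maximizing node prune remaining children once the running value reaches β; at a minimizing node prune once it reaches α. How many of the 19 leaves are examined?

C [α=-∞,β=+∞]: v=26
D [α=26,β=+∞]: v=9 after child 1 ≤ α → α-cutoff, skip 2
B [α=-∞,β=+∞]: v=49
F [α=-∞,β=49]: v=21
E [α=-∞,β=49]: v=48
H [α=-∞,β=48]: v=34
I [α=34,β=48]: v=8 after child 2 ≤ α → α-cutoff, skip 1
G [α=-∞,β=48]: v=38
Root [α=-∞,β=+∞]: v=38
Leaves evaluated: 16 of 19.

16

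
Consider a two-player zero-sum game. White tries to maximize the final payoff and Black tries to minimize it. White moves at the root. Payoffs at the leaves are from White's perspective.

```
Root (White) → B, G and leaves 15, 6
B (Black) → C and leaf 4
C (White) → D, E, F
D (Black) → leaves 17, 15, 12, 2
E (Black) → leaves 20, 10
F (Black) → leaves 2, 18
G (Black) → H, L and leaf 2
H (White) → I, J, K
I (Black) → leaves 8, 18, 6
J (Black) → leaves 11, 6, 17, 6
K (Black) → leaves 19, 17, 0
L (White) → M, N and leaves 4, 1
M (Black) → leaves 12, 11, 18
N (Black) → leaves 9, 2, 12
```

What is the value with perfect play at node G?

I: min(8, 18, 6) = 6
J: min(11, 6, 17, 6) = 6
K: min(19, 17, 0) = 0
H: max(6, 6, 0) = 6
M: min(12, 11, 18) = 11
N: min(9, 2, 12) = 2
L: max(11, 2, 4, 1) = 11
G: min(6, 11, 2) = 2

2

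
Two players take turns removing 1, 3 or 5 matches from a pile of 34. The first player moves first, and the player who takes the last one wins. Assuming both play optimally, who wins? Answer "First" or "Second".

Compute winning (W) and losing (L) positions by backward induction:
i:   0  1  2  3  4  5  6  7  8  9 10 11 12 13 14 15 16 17 18 19 20 21 22 23 24 25 26 27 28 29 30 31 32 33 34
     L  W  L  W  L  W  L  W  L  W  L  W  L  W  L  W  L  W  L  W  L  W  L  W  L  W  L  W  L  W  L  W  L  W  L
Position 34 is L, so the second player wins.

Second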